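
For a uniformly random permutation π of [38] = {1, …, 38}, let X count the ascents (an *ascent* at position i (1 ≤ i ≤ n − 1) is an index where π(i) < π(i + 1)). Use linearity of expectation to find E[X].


Write X = Σ X_I over i = 1, …, 37, with X_I the indicator of one ascent.
There are 37 indicators.
For each fixed i, the pair (π(i), π(i+1)) is a uniformly random ordered pair of distinct values from {1, …, 38}; by symmetry P[π(i) < π(i+1)] = 1/2.
By linearity: E[X] = 37 · (1/2) = (38 − 1) · (1/2) = 37/2 ≈ 18.500.

E[X] = 37/2 = 18.500.


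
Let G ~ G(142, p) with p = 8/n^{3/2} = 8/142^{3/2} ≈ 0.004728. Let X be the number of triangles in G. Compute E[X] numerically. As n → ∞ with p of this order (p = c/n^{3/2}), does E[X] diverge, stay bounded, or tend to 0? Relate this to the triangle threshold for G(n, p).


Number of potential triangles: C(142, 3) = 467180.
Each occurs with probability p³ ≈ (0.004728)³ ≈ 1.056750e-07.
By linearity: E[X] = C(142, 3)·p³ ≈ 467180 · 1.056750e-07 ≈ 0.0494.
Since α = 3/2 > 1, p = c/n^{3/2} = o(1/n) is below the triangle threshold p ~ 1/n. Asymptotically E[X] ~ (c³/6)·n^{3(1−α)} = (8³/6)·n^{-1.5} → 0, so by Markov's inequality G has no triangles w.h.p.

E[X] ≈ 0.0494; in regime p = Θ(1/n^{3/2}) E[X] tends to 0 (below the triangle threshold p ~ 1/n).


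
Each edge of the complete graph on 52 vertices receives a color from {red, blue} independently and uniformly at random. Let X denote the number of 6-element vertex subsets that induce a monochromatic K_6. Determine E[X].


Let X = Σ_S X_S over the C(52, 6) = 20358520 subsets S of size 6, where X_S = 1 if the K_6 on S is monochromatic.
For a fixed S, the K_6 on S has C(6, 2) = 15 edges. P[all 15 edges red] = (1/2)^15, and likewise for blue, so P[monochromatic] = 2·(1/2)^15 = 2^{1 − 15} = 1/16384.
By linearity: E[X] = C(52, 6) · 2^{1 − 15} = 20358520 · 1/16384 = 2544815/2048.
Numerically: E[X] ≈ 1242.585449.

E[X] = C(52,6)·2^(1−C(6,2)) = 2544815/2048 ≈ 1242.585449.


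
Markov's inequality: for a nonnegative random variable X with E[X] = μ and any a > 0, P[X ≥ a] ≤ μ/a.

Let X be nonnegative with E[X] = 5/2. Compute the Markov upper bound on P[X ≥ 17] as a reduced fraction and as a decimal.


μ = E[X] = 5/2, a = 17.
Markov: P[X ≥ 17] ≤ μ/a = (5/2)/17 = 5/34.
Numerically: ≈ 0.147.
(Since a = 17 > μ = 2.500, the bound 5/34 is < 1 and informative.)

P[X ≥ 17] ≤ 5/34 ≈ 0.147.


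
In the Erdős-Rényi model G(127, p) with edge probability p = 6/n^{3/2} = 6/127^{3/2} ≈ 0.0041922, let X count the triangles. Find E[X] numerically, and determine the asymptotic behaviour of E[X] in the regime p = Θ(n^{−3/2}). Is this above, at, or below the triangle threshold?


Number of potential triangles: C(127, 3) = 333375.
Each occurs with probability p³ ≈ (0.0041922)³ ≈ 7.3677861e-08.
By linearity: E[X] = C(127, 3)·p³ ≈ 333375 · 7.3677861e-08 ≈ 0.02456.
Since α = 3/2 > 1, p = c/n^{3/2} = o(1/n) is below the triangle threshold p ~ 1/n. Asymptotically E[X] ~ (c³/6)·n^{3(1−α)} = (6³/6)·n^{-1.5} → 0, so by Markov's inequality G has no triangles w.h.p.

E[X] ≈ 0.02456; in regime p = Θ(1/n^{3/2}) E[X] tends to 0 (below the triangle threshold p ~ 1/n).


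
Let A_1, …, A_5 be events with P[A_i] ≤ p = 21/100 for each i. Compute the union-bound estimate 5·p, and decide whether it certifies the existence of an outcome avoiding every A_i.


Union bound: P[∪_{i=1}^{5} A_i] ≤ Σ_i P[A_i] ≤ 5·p = 5·(21/100) = 21/20.
Numerically: 21/20 ≈ 1.050000.
Is 21/20 < 1? NO.
Since the bound 21/20 is ≥ 1, the union bound is uninformative here; it does NOT by itself certify existence.

5·p = 21/20 ≈ 1.050000; existence NOT certified by the union bound.


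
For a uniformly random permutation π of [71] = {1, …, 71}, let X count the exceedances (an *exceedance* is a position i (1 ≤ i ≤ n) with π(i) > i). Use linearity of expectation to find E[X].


Write X = Σ_{i=1}^{71} X_i, where X_i = 1_{π(i) > i}.
For each fixed i, π(i) is uniform over {1, …, 71} (marginal of a uniform permutation), so P[π(i) > i] = (n − i)/n. Summing: Σ_{i=1}^{71} (n − i)/n = (0 + 1 + … + 70)/71 = 71(71 − 1)/(2·71) = (71 − 1)/2.
Hence E[X] = Σ_{i=1}^{71} (71 − i)/71 = 35 ≈ 35.000000.

E[X] = 35 = 35.000000.


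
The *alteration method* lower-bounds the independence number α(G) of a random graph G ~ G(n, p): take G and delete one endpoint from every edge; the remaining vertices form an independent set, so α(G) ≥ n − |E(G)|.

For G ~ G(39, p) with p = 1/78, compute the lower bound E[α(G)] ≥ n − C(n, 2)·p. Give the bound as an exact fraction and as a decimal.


E[|E(G)|] = C(39, 2)·p = 741 · (1/78) = 19/2.
E[α(G)] ≥ n − E[|E(G)|] = 39 − 19/2 = 59/2.
Numerically: ≈ 29.500.
(This is only a lower bound; the true E[α(G)] may be larger.)

E[α(G)] ≥ 59/2 ≈ 29.500.


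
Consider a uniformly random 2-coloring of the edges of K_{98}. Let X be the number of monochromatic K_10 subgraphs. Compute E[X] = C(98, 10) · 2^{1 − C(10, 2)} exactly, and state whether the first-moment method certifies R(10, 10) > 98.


E[X] = C(98, 10) · 2^{1 − 45} = 14005614014756 · 2^{−44} = 14005614014756/17592186044416.
As a reduced fraction: E[X] = 3501403503689/4398046511104 ≈ 0.796.
Is E[X] < 1? YES.
Since E[X] < 1, there exists a 2-coloring of K_{98} with no monochromatic K_10; hence R(10, 10) > 98.

E[X] = 3501403503689/4398046511104 ≈ 0.796; E[X] < 1, so R(10, 10) > 98.


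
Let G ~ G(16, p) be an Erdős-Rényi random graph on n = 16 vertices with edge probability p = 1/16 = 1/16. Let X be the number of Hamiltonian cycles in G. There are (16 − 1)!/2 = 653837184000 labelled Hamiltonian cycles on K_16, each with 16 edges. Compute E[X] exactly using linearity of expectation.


K_16 has (16 − 1)!/2 = 653837184000 labelled Hamiltonian cycles.
For each such Hamiltonian cycle H, let X_H = 1 if all 16 edges of H are present in G. Then P[X_H = 1] = p^{16} = (1/16)^{16} = 1/18446744073709551616.
Summing the indicators: E[X] = Σ_H E[X_H] = 653837184000 · p^{16} = 653837184000 · 1/18446744073709551616 = 638512875/18014398509481984.
Numerically: E[X] ≈ 3.54e-08.

E[X] = 653837184000 · (1/16)^{16} = 638512875/18014398509481984 ≈ 3.54e-08.


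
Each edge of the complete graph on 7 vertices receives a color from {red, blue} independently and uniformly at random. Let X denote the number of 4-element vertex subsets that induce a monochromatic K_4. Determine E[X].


Let X = Σ_S X_S over the C(7, 4) = 35 subsets S of size 4, where X_S = 1 if the K_4 on S is monochromatic.
For a fixed S, the K_4 on S has C(4, 2) = 6 edges. P[all 6 edges red] = (1/2)^6, and likewise for blue, so P[monochromatic] = 2·(1/2)^6 = 2^{1 − 6} = 1/32.
Summing: E[X] = C(7, 4) · 2^{1 − 6} = 35 · 1/32 = 35/32.
Numerically: E[X] ≈ 1.09375.

E[X] = C(7,4)·2^(1−C(4,2)) = 35/32 ≈ 1.09375.


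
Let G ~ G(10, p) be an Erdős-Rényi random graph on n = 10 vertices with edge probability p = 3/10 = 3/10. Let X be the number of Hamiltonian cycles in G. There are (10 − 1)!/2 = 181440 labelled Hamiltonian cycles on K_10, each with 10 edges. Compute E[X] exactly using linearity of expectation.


K_10 has (10 − 1)!/2 = 181440 labelled Hamiltonian cycles.
For each such Hamiltonian cycle H, let X_H = 1 if all 10 edges of H are present in G. Then P[X_H = 1] = p^{10} = (3/10)^{10} = 59049/10000000000.
By linearity of expectation: E[X] = Σ_H E[X_H] = 181440 · p^{10} = 181440 · 59049/10000000000 = 33480783/31250000.
Numerically: E[X] ≈ 1.0714.

E[X] = 181440 · (3/10)^{10} = 33480783/31250000 ≈ 1.0714.


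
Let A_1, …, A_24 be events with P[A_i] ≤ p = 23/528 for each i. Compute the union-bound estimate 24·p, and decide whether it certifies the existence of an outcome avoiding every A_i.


Union bound: P[∪_{i=1}^{24} A_i] ≤ Σ_i P[A_i] ≤ 24·p = 24·(23/528) = 23/22.
Numerically: 23/22 ≈ 1.04545.
Is 23/22 < 1? NO.
Since the bound 23/22 is ≥ 1, the union bound is uninformative here; it does NOT by itself certify existence.

24·p = 23/22 ≈ 1.04545; existence NOT certified by the union bound.


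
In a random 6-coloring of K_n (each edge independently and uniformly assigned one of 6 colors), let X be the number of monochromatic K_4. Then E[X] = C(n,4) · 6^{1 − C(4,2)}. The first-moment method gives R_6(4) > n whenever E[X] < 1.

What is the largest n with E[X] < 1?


We need C(n, 4) · 6^{1 − 6} < 1, i.e. C(n, 4) < 6^{6 − 1} = 7776.
Check values of n near the boundary:
  n = 20: C(20, 4) = 4845; 4845 < 7776? YES
  n = 21: C(21, 4) = 5985; 5985 < 7776? YES
  n = 22: C(22, 4) = 7315; 7315 < 7776? YES
  n = 23: C(23, 4) = 8855; 8855 < 7776? NO
  n = 24: C(24, 4) = 10626; 10626 < 7776? NO
  n = 25: C(25, 4) = 12650; 12650 < 7776? NO
The largest n with C(n, 4) < 7776 is n = 22 (where E[X] = 7315/7776 ≈ 0.941). Hence R_6(4) > 22, i.e. R_6(4) ≥ 23.

Largest n = 22; hence R_6(4) > 22.


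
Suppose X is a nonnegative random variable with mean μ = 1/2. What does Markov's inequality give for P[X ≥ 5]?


μ = E[X] = 1/2, a = 5.
Markov: P[X ≥ 5] ≤ μ/a = (1/2)/5 = 1/10.
Numerically: ≈ 0.100.
(Since a = 5 > μ = 0.500, the bound 1/10 is < 1 and informative.)

P[X ≥ 5] ≤ 1/10 ≈ 0.100.


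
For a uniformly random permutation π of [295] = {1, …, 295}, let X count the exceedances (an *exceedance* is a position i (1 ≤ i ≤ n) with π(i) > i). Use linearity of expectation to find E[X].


Write X = Σ_{i=1}^{295} X_i, where X_i = 1_{π(i) > i}.
For each fixed i, π(i) is uniform over {1, …, 295} (marginal of a uniform permutation), so P[π(i) > i] = (n − i)/n. Summing: Σ_{i=1}^{295} (n − i)/n = (0 + 1 + … + 294)/295 = 295(295 − 1)/(2·295) = (295 − 1)/2.
Hence E[X] = Σ_{i=1}^{295} (295 − i)/295 = 147 ≈ 147.0000.

E[X] = 147 = 147.0000.


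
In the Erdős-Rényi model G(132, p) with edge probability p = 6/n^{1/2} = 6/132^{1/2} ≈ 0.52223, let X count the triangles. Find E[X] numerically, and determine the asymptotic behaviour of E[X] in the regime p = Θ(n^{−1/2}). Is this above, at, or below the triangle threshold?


Number of potential triangles: C(132, 3) = 374660.
Each occurs with probability p³ ≈ (0.52223)³ ≈ 1.4242717e-01.
By linearity: E[X] = C(132, 3)·p³ ≈ 374660 · 1.4242717e-01 ≈ 53361.76466.
Since α = 1/2 < 1, p = c/n^{1/2} ≫ 1/n is above the triangle threshold p ~ 1/n. Asymptotically E[X] ~ (c³/6)·n^{3(1−α)} = (6³/6)·n^{1.5} → ∞; triangles are abundant w.h.p.

E[X] ≈ 53361.76466; in regime p = Θ(1/n^{1/2}) E[X] diverges (above the triangle threshold p ~ 1/n).


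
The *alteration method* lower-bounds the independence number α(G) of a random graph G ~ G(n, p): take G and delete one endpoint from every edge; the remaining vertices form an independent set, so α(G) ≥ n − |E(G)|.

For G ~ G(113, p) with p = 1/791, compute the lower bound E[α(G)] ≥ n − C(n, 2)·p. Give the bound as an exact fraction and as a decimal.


E[|E(G)|] = C(113, 2)·p = 6328 · (1/791) = 8.
E[α(G)] ≥ n − E[|E(G)|] = 113 − 8 = 105.
Numerically: ≈ 105.000.
(This is only a lower bound; the true E[α(G)] may be larger.)

E[α(G)] ≥ 105 ≈ 105.000.


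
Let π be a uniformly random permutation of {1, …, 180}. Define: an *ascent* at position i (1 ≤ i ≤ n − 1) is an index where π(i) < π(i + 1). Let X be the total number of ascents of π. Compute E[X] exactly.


Write X = Σ X_I over i = 1, …, 179, with X_I the indicator of one ascent.
There are 179 indicators.
For each fixed i, the pair (π(i), π(i+1)) is a uniformly random ordered pair of distinct values from {1, …, 180}; by symmetry P[π(i) < π(i+1)] = 1/2.
By linearity: E[X] = 179 · (1/2) = (180 − 1) · (1/2) = 179/2 ≈ 89.50000.

E[X] = 179/2 = 89.50000.


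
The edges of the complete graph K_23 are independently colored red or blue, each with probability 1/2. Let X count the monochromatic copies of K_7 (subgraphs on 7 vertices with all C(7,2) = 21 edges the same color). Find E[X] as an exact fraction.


Let X = Σ_S X_S over the C(23, 7) = 245157 subsets S of size 7, where X_S = 1 if the K_7 on S is monochromatic.
For a fixed S, the K_7 on S has C(7, 2) = 21 edges. P[all 21 edges red] = (1/2)^21, and likewise for blue, so P[monochromatic] = 2·(1/2)^21 = 2^{1 − 21} = 1/1048576.
By linearity of expectation: E[X] = C(23, 7) · 2^{1 − 21} = 245157 · 1/1048576 = 245157/1048576.
Numerically: E[X] ≈ 0.2338.

E[X] = C(23,7)·2^(1−C(7,2)) = 245157/1048576 ≈ 0.2338.


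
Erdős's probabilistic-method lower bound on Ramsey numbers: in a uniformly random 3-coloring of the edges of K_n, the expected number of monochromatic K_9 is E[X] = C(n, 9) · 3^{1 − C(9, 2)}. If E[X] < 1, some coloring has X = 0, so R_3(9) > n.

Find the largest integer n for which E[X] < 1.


We need C(n, 9) · 3^{1 − 36} < 1, i.e. C(n, 9) < 3^{36 − 1} = 50031545098999707.
Check values of n near the boundary:
  n = 299: C(299, 9) = 46610674441390059; 46610674441390059 < 50031545098999707? YES
  n = 300: C(300, 9) = 48052241692154700; 48052241692154700 < 50031545098999707? YES
  n = 301: C(301, 9) = 49533303936090975; 49533303936090975 < 50031545098999707? YES
  n = 302: C(302, 9) = 51054804739588650; 51054804739588650 < 50031545098999707? NO
The largest n with C(n, 9) < 50031545098999707 is n = 301 (where E[X] = 16511101312030325/16677181699666569 ≈ 0.990041). Hence R_3(9) > 301, i.e. R_3(9) ≥ 302.

Largest n = 301; hence R_3(9) > 301.


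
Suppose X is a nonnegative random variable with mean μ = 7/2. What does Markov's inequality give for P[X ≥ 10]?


μ = E[X] = 7/2, a = 10.
Markov: P[X ≥ 10] ≤ μ/a = (7/2)/10 = 7/20.
Numerically: ≈ 0.35000.
(Since a = 10 > μ = 3.50000, the bound 7/20 is < 1 and informative.)

P[X ≥ 10] ≤ 7/20 ≈ 0.35000.


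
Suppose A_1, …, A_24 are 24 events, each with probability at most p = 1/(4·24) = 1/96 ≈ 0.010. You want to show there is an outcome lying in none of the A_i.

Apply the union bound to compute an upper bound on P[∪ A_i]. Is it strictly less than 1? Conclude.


Union bound: P[∪_{i=1}^{24} A_i] ≤ Σ_i P[A_i] ≤ 24·p = 24·(1/96) = 1/4.
Numerically: 1/4 ≈ 0.250.
Is 1/4 < 1? YES.
Since P[∪ A_i] ≤ 1/4 < 1, the complement has P[∩ A_i^c] ≥ 1 − 1/4 = 3/4 > 0, so some outcome avoids every A_i.

24·p = 1/4 ≈ 0.250; existence CERTIFIED by the union bound.


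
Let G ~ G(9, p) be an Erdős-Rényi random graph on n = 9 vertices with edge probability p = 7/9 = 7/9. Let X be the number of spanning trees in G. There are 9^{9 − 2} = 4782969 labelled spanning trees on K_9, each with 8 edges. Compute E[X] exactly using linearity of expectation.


K_9 has 9^{9 − 2} = 4782969 labelled spanning trees.
For each such spanning tree H, let X_H = 1 if all 8 edges of H are present in G. Then P[X_H = 1] = p^{8} = (7/9)^{8} = 5764801/43046721.
Summing the indicators: E[X] = Σ_H E[X_H] = 4782969 · p^{8} = 4782969 · 5764801/43046721 = 5764801/9.
Numerically: E[X] ≈ 6.405e+05.

E[X] = 4782969 · (7/9)^{8} = 5764801/9 ≈ 6.405e+05.


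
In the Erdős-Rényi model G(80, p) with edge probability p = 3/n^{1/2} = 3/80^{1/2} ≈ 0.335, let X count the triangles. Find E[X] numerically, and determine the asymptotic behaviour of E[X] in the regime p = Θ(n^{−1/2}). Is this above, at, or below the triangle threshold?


Number of potential triangles: C(80, 3) = 82160.
Each occurs with probability p³ ≈ (0.335)³ ≈ 3.77336e-02.
By linearity: E[X] = C(80, 3)·p³ ≈ 82160 · 3.77336e-02 ≈ 3100.196.
Since α = 1/2 < 1, p = c/n^{1/2} ≫ 1/n is above the triangle threshold p ~ 1/n. Asymptotically E[X] ~ (c³/6)·n^{3(1−α)} = (3³/6)·n^{1.5} → ∞; triangles are abundant w.h.p.

E[X] ≈ 3100.196; in regime p = Θ(1/n^{1/2}) E[X] diverges (above the triangle threshold p ~ 1/n).


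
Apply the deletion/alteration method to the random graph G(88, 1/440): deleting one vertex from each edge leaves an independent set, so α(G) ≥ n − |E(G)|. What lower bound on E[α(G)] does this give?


E[|E(G)|] = C(88, 2)·p = 3828 · (1/440) = 87/10.
E[α(G)] ≥ n − E[|E(G)|] = 88 − 87/10 = 793/10.
Numerically: ≈ 79.300.
(This is only a lower bound; the true E[α(G)] may be larger.)

E[α(G)] ≥ 793/10 ≈ 79.300.


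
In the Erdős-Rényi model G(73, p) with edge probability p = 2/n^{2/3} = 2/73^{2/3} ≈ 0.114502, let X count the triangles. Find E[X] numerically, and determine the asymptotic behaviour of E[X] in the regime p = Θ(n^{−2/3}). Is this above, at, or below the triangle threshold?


Number of potential triangles: C(73, 3) = 62196.
Each occurs with probability p³ ≈ (0.114502)³ ≈ 1.50121974e-03.
By linearity: E[X] = C(73, 3)·p³ ≈ 62196 · 1.50121974e-03 ≈ 93.369863.
Since α = 2/3 < 1, p = c/n^{2/3} ≫ 1/n is above the triangle threshold p ~ 1/n. Asymptotically E[X] ~ (c³/6)·n^{3(1−α)} = (2³/6)·n^{1} → ∞; triangles are abundant w.h.p.

E[X] ≈ 93.369863; in regime p = Θ(1/n^{2/3}) E[X] diverges (above the triangle threshold p ~ 1/n).


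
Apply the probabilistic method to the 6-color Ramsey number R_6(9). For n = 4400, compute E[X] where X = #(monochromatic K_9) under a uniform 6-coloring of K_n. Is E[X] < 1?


E[X] = C(4400, 9) · 6^{1 − 36} = 1689489304164437494711163600 · 6^{−35} = 1689489304164437494711163600/1719070799748422591028658176.
As a reduced fraction: E[X] = 105593081510277343419447725/107441924984276411939291136 ≈ 0.982792.
Is E[X] < 1? YES.
Since E[X] < 1, there exists a 6-coloring of K_{4400} with no monochromatic K_9; hence R_6(9) > 4400.

E[X] = 105593081510277343419447725/107441924984276411939291136 ≈ 0.982792; E[X] < 1, so R_6(9) > 4400.


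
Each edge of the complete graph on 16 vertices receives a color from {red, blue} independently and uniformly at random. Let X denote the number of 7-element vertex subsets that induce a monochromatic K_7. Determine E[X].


Let X = Σ_S X_S over the C(16, 7) = 11440 subsets S of size 7, where X_S = 1 if the K_7 on S is monochromatic.
For a fixed S, the K_7 on S has C(7, 2) = 21 edges. P[all 21 edges red] = (1/2)^21, and likewise for blue, so P[monochromatic] = 2·(1/2)^21 = 2^{1 − 21} = 1/1048576.
Summing: E[X] = C(16, 7) · 2^{1 − 21} = 11440 · 1/1048576 = 715/65536.
Numerically: E[X] ≈ 0.011.

E[X] = C(16,7)·2^(1−C(7,2)) = 715/65536 ≈ 0.011.


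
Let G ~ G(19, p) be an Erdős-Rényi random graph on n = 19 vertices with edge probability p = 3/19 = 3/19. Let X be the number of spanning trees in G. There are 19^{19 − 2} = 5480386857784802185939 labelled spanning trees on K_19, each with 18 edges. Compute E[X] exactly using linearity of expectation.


K_19 has 19^{19 − 2} = 5480386857784802185939 labelled spanning trees.
For each such spanning tree H, let X_H = 1 if all 18 edges of H are present in G. Then P[X_H = 1] = p^{18} = (3/19)^{18} = 387420489/104127350297911241532841.
Summing the indicators: E[X] = Σ_H E[X_H] = 5480386857784802185939 · p^{18} = 5480386857784802185939 · 387420489/104127350297911241532841 = 387420489/19.
Numerically: E[X] ≈ 2.0391e+07.

E[X] = 5480386857784802185939 · (3/19)^{18} = 387420489/19 ≈ 2.0391e+07.


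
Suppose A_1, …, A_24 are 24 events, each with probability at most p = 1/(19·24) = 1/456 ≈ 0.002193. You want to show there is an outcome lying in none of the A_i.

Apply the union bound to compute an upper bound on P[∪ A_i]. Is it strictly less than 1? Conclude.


Union bound: P[∪_{i=1}^{24} A_i] ≤ Σ_i P[A_i] ≤ 24·p = 24·(1/456) = 1/19.
Numerically: 1/19 ≈ 0.052632.
Is 1/19 < 1? YES.
Since P[∪ A_i] ≤ 1/19 < 1, the complement has P[∩ A_i^c] ≥ 1 − 1/19 = 18/19 > 0, so some outcome avoids every A_i.

24·p = 1/19 ≈ 0.052632; existence CERTIFIED by the union bound.


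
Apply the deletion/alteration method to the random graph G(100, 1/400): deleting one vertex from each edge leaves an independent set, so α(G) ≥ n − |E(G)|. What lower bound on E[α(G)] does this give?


E[|E(G)|] = C(100, 2)·p = 4950 · (1/400) = 99/8.
E[α(G)] ≥ n − E[|E(G)|] = 100 − 99/8 = 701/8.
Numerically: ≈ 87.6250.
(This is only a lower bound; the true E[α(G)] may be larger.)

E[α(G)] ≥ 701/8 ≈ 87.6250.


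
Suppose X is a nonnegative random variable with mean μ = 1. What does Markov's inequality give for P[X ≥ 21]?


μ = E[X] = 1, a = 21.
Markov: P[X ≥ 21] ≤ μ/a = (1)/21 = 1/21.
Numerically: ≈ 0.047619.
(Since a = 21 > μ = 1.000000, the bound 1/21 is < 1 and informative.)

P[X ≥ 21] ≤ 1/21 ≈ 0.047619.


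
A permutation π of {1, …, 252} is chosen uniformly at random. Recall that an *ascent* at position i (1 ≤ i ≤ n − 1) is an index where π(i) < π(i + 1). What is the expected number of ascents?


Write X = Σ X_I over i = 1, …, 251, with X_I the indicator of one ascent.
There are 251 indicators.
For each fixed i, the pair (π(i), π(i+1)) is a uniformly random ordered pair of distinct values from {1, …, 252}; by symmetry P[π(i) < π(i+1)] = 1/2.
By linearity: E[X] = 251 · (1/2) = (252 − 1) · (1/2) = 251/2 ≈ 125.5000.

E[X] = 251/2 = 125.5000.


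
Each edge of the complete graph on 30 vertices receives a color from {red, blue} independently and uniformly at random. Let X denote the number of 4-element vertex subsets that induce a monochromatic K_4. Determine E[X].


Let X = Σ_S X_S over the C(30, 4) = 27405 subsets S of size 4, where X_S = 1 if the K_4 on S is monochromatic.
For a fixed S, the K_4 on S has C(4, 2) = 6 edges. P[all 6 edges red] = (1/2)^6, and likewise for blue, so P[monochromatic] = 2·(1/2)^6 = 2^{1 − 6} = 1/32.
By linearity of expectation: E[X] = C(30, 4) · 2^{1 − 6} = 27405 · 1/32 = 27405/32.
Numerically: E[X] ≈ 856.406250.

E[X] = C(30,4)·2^(1−C(4,2)) = 27405/32 ≈ 856.406250.


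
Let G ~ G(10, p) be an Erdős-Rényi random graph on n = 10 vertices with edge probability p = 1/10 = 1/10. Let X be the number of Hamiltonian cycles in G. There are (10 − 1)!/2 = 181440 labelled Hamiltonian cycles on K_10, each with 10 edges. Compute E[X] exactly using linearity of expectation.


K_10 has (10 − 1)!/2 = 181440 labelled Hamiltonian cycles.
For each such Hamiltonian cycle H, let X_H = 1 if all 10 edges of H are present in G. Then P[X_H = 1] = p^{10} = (1/10)^{10} = 1/10000000000.
By linearity: E[X] = Σ_H E[X_H] = 181440 · p^{10} = 181440 · 1/10000000000 = 567/31250000.
Numerically: E[X] ≈ 1.814e-05.

E[X] = 181440 · (1/10)^{10} = 567/31250000 ≈ 1.814e-05.


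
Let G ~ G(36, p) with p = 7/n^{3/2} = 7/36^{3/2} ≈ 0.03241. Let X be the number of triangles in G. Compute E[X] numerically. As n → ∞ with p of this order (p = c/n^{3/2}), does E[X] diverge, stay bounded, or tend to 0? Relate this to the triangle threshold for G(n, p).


Number of potential triangles: C(36, 3) = 7140.
Each occurs with probability p³ ≈ (0.03241)³ ≈ 3.403556e-05.
By linearity: E[X] = C(36, 3)·p³ ≈ 7140 · 3.403556e-05 ≈ 0.2430.
Since α = 3/2 > 1, p = c/n^{3/2} = o(1/n) is below the triangle threshold p ~ 1/n. Asymptotically E[X] ~ (c³/6)·n^{3(1−α)} = (7³/6)·n^{-1.5} → 0, so by Markov's inequality G has no triangles w.h.p.

E[X] ≈ 0.2430; in regime p = Θ(1/n^{3/2}) E[X] tends to 0 (below the triangle threshold p ~ 1/n).


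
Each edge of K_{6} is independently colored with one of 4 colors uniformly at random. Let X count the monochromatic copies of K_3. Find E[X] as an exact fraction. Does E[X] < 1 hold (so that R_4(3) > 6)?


E[X] = C(6, 3) · 4^{1 − 3} = 20 · 4^{−2} = 20/16.
As a reduced fraction: E[X] = 5/4 ≈ 1.2500000.
Is E[X] < 1? NO.
Since E[X] ≥ 1, the first-moment bound is inconclusive at n = 6; it does NOT by itself certify R_4(3) > 6.

E[X] = 5/4 ≈ 1.2500000; E[X] ≥ 1; first-moment method inconclusive here.


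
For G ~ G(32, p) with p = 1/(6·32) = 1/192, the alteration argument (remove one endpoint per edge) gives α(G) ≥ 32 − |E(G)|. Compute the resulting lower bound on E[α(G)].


E[|E(G)|] = C(32, 2)·p = 496 · (1/192) = 31/12.
E[α(G)] ≥ n − E[|E(G)|] = 32 − 31/12 = 353/12.
Numerically: ≈ 29.416667.
(This is only a lower bound; the true E[α(G)] may be larger.)

E[α(G)] ≥ 353/12 ≈ 29.416667.


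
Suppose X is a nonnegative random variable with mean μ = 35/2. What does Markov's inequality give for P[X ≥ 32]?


μ = E[X] = 35/2, a = 32.
Markov: P[X ≥ 32] ≤ μ/a = (35/2)/32 = 35/64.
Numerically: ≈ 0.5469.
(Since a = 32 > μ = 17.5000, the bound 35/64 is < 1 and informative.)

P[X ≥ 32] ≤ 35/64 ≈ 0.5469.


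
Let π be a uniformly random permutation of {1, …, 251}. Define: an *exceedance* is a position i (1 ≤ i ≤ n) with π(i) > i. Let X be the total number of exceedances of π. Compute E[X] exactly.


Write X = Σ_{i=1}^{251} X_i, where X_i = 1_{π(i) > i}.
For each fixed i, π(i) is uniform over {1, …, 251} (marginal of a uniform permutation), so P[π(i) > i] = (n − i)/n. Summing: Σ_{i=1}^{251} (n − i)/n = (0 + 1 + … + 250)/251 = 251(251 − 1)/(2·251) = (251 − 1)/2.
Hence E[X] = Σ_{i=1}^{251} (251 − i)/251 = 125 ≈ 125.000000.

E[X] = 125 = 125.000000.


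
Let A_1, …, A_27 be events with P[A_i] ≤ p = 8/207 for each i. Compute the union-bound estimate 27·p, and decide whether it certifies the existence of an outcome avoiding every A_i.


Union bound: P[∪_{i=1}^{27} A_i] ≤ Σ_i P[A_i] ≤ 27·p = 27·(8/207) = 24/23.
Numerically: 24/23 ≈ 1.0435.
Is 24/23 < 1? NO.
Since the bound 24/23 is ≥ 1, the union bound is uninformative here; it does NOT by itself certify existence.

27·p = 24/23 ≈ 1.0435; existence NOT certified by the union bound.


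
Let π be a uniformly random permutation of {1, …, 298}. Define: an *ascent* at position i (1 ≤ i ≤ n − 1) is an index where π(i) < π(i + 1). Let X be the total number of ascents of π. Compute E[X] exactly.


Write X = Σ X_I over i = 1, …, 297, with X_I the indicator of one ascent.
There are 297 indicators.
For each fixed i, the pair (π(i), π(i+1)) is a uniformly random ordered pair of distinct values from {1, …, 298}; by symmetry P[π(i) < π(i+1)] = 1/2.
By linearity: E[X] = 297 · (1/2) = (298 − 1) · (1/2) = 297/2 ≈ 148.5000.

E[X] = 297/2 = 148.5000.


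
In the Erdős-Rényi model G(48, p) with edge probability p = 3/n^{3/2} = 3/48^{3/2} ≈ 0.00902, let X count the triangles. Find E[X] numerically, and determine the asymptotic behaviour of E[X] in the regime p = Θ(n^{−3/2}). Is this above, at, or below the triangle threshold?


Number of potential triangles: C(48, 3) = 17296.
Each occurs with probability p³ ≈ (0.00902)³ ≈ 7.34139e-07.
By linearity: E[X] = C(48, 3)·p³ ≈ 17296 · 7.34139e-07 ≈ 0.013.
Since α = 3/2 > 1, p = c/n^{3/2} = o(1/n) is below the triangle threshold p ~ 1/n. Asymptotically E[X] ~ (c³/6)·n^{3(1−α)} = (3³/6)·n^{-1.5} → 0, so by Markov's inequality G has no triangles w.h.p.

E[X] ≈ 0.013; in regime p = Θ(1/n^{3/2}) E[X] tends to 0 (below the triangle threshold p ~ 1/n).


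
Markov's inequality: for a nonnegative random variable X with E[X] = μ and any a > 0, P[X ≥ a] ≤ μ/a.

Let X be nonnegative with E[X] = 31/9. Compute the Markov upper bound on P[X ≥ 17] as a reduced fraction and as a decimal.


μ = E[X] = 31/9, a = 17.
Markov: P[X ≥ 17] ≤ μ/a = (31/9)/17 = 31/153.
Numerically: ≈ 0.20261.
(Since a = 17 > μ = 3.44444, the bound 31/153 is < 1 and informative.)

P[X ≥ 17] ≤ 31/153 ≈ 0.20261.


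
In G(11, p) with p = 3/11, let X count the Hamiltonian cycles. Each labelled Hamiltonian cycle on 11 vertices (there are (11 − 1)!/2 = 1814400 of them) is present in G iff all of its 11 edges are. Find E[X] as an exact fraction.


K_11 has (11 − 1)!/2 = 1814400 labelled Hamiltonian cycles.
For each such Hamiltonian cycle H, let X_H = 1 if all 11 edges of H are present in G. Then P[X_H = 1] = p^{11} = (3/11)^{11} = 177147/285311670611.
Summing the indicators: E[X] = Σ_H E[X_H] = 1814400 · p^{11} = 1814400 · 177147/285311670611 = 321415516800/285311670611.
Numerically: E[X] ≈ 1.127.

E[X] = 1814400 · (3/11)^{11} = 321415516800/285311670611 ≈ 1.127.


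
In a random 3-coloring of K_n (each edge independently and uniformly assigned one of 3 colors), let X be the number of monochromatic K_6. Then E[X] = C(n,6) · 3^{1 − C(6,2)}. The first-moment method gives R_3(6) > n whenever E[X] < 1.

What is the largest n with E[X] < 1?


We need C(n, 6) · 3^{1 − 15} < 1, i.e. C(n, 6) < 3^{15 − 1} = 4782969.
Check values of n near the boundary:
  n = 40: C(40, 6) = 3838380; 3838380 < 4782969? YES
  n = 41: C(41, 6) = 4496388; 4496388 < 4782969? YES
  n = 42: C(42, 6) = 5245786; 5245786 < 4782969? NO
  n = 43: C(43, 6) = 6096454; 6096454 < 4782969? NO
  n = 44: C(44, 6) = 7059052; 7059052 < 4782969? NO
The largest n with C(n, 6) < 4782969 is n = 41 (where E[X] = 1498796/1594323 ≈ 0.940). Hence R_3(6) > 41, i.e. R_3(6) ≥ 42.

Largest n = 41; hence R_3(6) > 41.


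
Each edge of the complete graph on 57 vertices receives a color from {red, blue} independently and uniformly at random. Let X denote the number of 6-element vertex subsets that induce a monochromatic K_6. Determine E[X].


Let X = Σ_S X_S over the C(57, 6) = 36288252 subsets S of size 6, where X_S = 1 if the K_6 on S is monochromatic.
For a fixed S, the K_6 on S has C(6, 2) = 15 edges. P[all 15 edges red] = (1/2)^15, and likewise for blue, so P[monochromatic] = 2·(1/2)^15 = 2^{1 − 15} = 1/16384.
By linearity of expectation: E[X] = C(57, 6) · 2^{1 − 15} = 36288252 · 1/16384 = 9072063/4096.
Numerically: E[X] ≈ 2214.85913.

E[X] = C(57,6)·2^(1−C(6,2)) = 9072063/4096 ≈ 2214.85913.


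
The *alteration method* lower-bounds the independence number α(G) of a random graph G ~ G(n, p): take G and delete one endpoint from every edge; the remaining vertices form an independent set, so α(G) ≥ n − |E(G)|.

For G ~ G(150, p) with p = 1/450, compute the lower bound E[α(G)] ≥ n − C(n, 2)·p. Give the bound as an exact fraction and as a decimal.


E[|E(G)|] = C(150, 2)·p = 11175 · (1/450) = 149/6.
E[α(G)] ≥ n − E[|E(G)|] = 150 − 149/6 = 751/6.
Numerically: ≈ 125.167.
(This is only a lower bound; the true E[α(G)] may be larger.)

E[α(G)] ≥ 751/6 ≈ 125.167.


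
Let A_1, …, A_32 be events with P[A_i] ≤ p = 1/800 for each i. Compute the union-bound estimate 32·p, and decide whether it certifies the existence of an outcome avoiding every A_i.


Union bound: P[∪_{i=1}^{32} A_i] ≤ Σ_i P[A_i] ≤ 32·p = 32·(1/800) = 1/25.
Numerically: 1/25 ≈ 0.04000.
Is 1/25 < 1? YES.
Since P[∪ A_i] ≤ 1/25 < 1, the complement has P[∩ A_i^c] ≥ 1 − 1/25 = 24/25 > 0, so some outcome avoids every A_i.

32·p = 1/25 ≈ 0.04000; existence CERTIFIED by the union bound.


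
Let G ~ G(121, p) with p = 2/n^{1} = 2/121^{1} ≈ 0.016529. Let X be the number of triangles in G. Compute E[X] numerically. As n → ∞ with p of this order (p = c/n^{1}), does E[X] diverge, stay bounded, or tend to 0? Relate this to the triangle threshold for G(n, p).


Number of potential triangles: C(121, 3) = 287980.
Each occurs with probability p³ ≈ (0.016529)³ ≈ 4.5157914e-06.
By linearity: E[X] = C(121, 3)·p³ ≈ 287980 · 4.5157914e-06 ≈ 1.30046.
Here α = 1, so p = 2/n is exactly at the triangle threshold p ~ 1/n. Asymptotically E[X] → c³/6 = 2³/6 = 4/3 ≈ 1.33333, a bounded constant. In this regime the triangle count is asymptotically Poisson(c³/6).

E[X] ≈ 1.30046; in regime p = Θ(1/n^{1}) E[X] stays bounded (at the triangle threshold p ~ 1/n).


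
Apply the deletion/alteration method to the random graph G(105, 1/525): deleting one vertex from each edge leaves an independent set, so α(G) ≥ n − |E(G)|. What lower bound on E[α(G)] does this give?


E[|E(G)|] = C(105, 2)·p = 5460 · (1/525) = 52/5.
E[α(G)] ≥ n − E[|E(G)|] = 105 − 52/5 = 473/5.
Numerically: ≈ 94.60000.
(This is only a lower bound; the true E[α(G)] may be larger.)

E[α(G)] ≥ 473/5 ≈ 94.60000.


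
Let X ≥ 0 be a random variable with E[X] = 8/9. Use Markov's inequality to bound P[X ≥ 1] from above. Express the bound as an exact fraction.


μ = E[X] = 8/9, a = 1.
Markov: P[X ≥ 1] ≤ μ/a = (8/9)/1 = 8/9.
Numerically: ≈ 0.88889.
(Since a = 1 > μ = 0.88889, the bound 8/9 is < 1 and informative.)

P[X ≥ 1] ≤ 8/9 ≈ 0.88889.


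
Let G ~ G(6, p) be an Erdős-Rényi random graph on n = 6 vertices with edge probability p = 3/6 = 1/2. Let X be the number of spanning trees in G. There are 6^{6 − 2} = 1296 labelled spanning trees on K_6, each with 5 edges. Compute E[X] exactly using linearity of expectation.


K_6 has 6^{6 − 2} = 1296 labelled spanning trees.
For each such spanning tree H, let X_H = 1 if all 5 edges of H are present in G. Then P[X_H = 1] = p^{5} = (1/2)^{5} = 1/32.
By linearity: E[X] = Σ_H E[X_H] = 1296 · p^{5} = 1296 · 1/32 = 81/2.
Numerically: E[X] ≈ 40.5.

E[X] = 1296 · (1/2)^{5} = 81/2 ≈ 40.5.


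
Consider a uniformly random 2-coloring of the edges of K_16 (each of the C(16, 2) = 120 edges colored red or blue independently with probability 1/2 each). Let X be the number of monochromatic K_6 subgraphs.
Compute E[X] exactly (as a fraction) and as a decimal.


Let X = Σ_S X_S over the C(16, 6) = 8008 subsets S of size 6, where X_S = 1 if the K_6 on S is monochromatic.
For a fixed S, the K_6 on S has C(6, 2) = 15 edges. P[all 15 edges red] = (1/2)^15, and likewise for blue, so P[monochromatic] = 2·(1/2)^15 = 2^{1 − 15} = 1/16384.
By linearity: E[X] = C(16, 6) · 2^{1 − 15} = 8008 · 1/16384 = 1001/2048.
Numerically: E[X] ≈ 0.489.

E[X] = C(16,6)·2^(1−C(6,2)) = 1001/2048 ≈ 0.489.


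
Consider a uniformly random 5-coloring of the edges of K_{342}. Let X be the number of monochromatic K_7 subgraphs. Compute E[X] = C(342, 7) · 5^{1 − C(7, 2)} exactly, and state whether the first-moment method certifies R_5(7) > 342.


E[X] = C(342, 7) · 5^{1 − 21} = 102073837467888 · 5^{−20} = 102073837467888/95367431640625.
As a reduced fraction: E[X] = 102073837467888/95367431640625 ≈ 1.07032.
Is E[X] < 1? NO.
Since E[X] ≥ 1, the first-moment bound is inconclusive at n = 342; it does NOT by itself certify R_5(7) > 342.

E[X] = 102073837467888/95367431640625 ≈ 1.07032; E[X] ≥ 1; first-moment method inconclusive here.


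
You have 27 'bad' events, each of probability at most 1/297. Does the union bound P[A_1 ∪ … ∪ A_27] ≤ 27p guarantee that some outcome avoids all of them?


Union bound: P[∪_{i=1}^{27} A_i] ≤ Σ_i P[A_i] ≤ 27·p = 27·(1/297) = 1/11.
Numerically: 1/11 ≈ 0.09091.
Is 1/11 < 1? YES.
Since P[∪ A_i] ≤ 1/11 < 1, the complement has P[∩ A_i^c] ≥ 1 − 1/11 = 10/11 > 0, so some outcome avoids every A_i.

27·p = 1/11 ≈ 0.09091; existence CERTIFIED by the union bound.


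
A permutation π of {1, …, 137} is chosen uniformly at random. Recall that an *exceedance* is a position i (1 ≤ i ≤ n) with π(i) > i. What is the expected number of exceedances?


Write X = Σ_{i=1}^{137} X_i, where X_i = 1_{π(i) > i}.
For each fixed i, π(i) is uniform over {1, …, 137} (marginal of a uniform permutation), so P[π(i) > i] = (n − i)/n. Summing: Σ_{i=1}^{137} (n − i)/n = (0 + 1 + … + 136)/137 = 137(137 − 1)/(2·137) = (137 − 1)/2.
Hence E[X] = Σ_{i=1}^{137} (137 − i)/137 = 68 ≈ 68.00000.

E[X] = 68 = 68.00000.


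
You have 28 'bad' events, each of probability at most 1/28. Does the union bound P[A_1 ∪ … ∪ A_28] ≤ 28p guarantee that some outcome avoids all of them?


Union bound: P[∪_{i=1}^{28} A_i] ≤ Σ_i P[A_i] ≤ 28·p = 28·(1/28) = 1.
Numerically: 1 ≈ 1.000.
Is 1 < 1? NO.
Since the bound 1 is ≥ 1, the union bound is uninformative here; it does NOT by itself certify existence.

28·p = 1 ≈ 1.000; existence NOT certified by the union bound.


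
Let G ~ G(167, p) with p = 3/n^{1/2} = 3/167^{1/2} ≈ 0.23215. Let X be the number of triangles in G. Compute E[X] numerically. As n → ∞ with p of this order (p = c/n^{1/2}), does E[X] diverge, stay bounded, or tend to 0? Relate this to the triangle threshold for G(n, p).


Number of potential triangles: C(167, 3) = 762355.
Each occurs with probability p³ ≈ (0.23215)³ ≈ 1.2510915e-02.
By linearity: E[X] = C(167, 3)·p³ ≈ 762355 · 1.2510915e-02 ≈ 9537.75825.
Since α = 1/2 < 1, p = c/n^{1/2} ≫ 1/n is above the triangle threshold p ~ 1/n. Asymptotically E[X] ~ (c³/6)·n^{3(1−α)} = (3³/6)·n^{1.5} → ∞; triangles are abundant w.h.p.

E[X] ≈ 9537.75825; in regime p = Θ(1/n^{1/2}) E[X] diverges (above the triangle threshold p ~ 1/n).


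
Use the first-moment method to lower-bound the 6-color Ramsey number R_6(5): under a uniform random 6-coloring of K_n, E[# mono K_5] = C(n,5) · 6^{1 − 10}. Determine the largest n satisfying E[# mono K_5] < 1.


We need C(n, 5) · 6^{1 − 10} < 1, i.e. C(n, 5) < 6^{10 − 1} = 10077696.
Check values of n near the boundary:
  n = 61: C(61, 5) = 5949147; 5949147 < 10077696? YES
  n = 62: C(62, 5) = 6471002; 6471002 < 10077696? YES
  n = 63: C(63, 5) = 7028847; 7028847 < 10077696? YES
  n = 64: C(64, 5) = 7624512; 7624512 < 10077696? YES
  n = 65: C(65, 5) = 8259888; 8259888 < 10077696? YES
  n = 66: C(66, 5) = 8936928; 8936928 < 10077696? YES
  n = 67: C(67, 5) = 9657648; 9657648 < 10077696? YES
  n = 68: C(68, 5) = 10424128; 10424128 < 10077696? NO
The largest n with C(n, 5) < 10077696 is n = 67 (where E[X] = 67067/69984 ≈ 0.9583190). Hence R_6(5) > 67, i.e. R_6(5) ≥ 68.

Largest n = 67; hence R_6(5) > 67.


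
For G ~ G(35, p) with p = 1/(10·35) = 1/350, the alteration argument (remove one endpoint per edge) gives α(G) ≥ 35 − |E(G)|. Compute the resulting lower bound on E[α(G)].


E[|E(G)|] = C(35, 2)·p = 595 · (1/350) = 17/10.
E[α(G)] ≥ n − E[|E(G)|] = 35 − 17/10 = 333/10.
Numerically: ≈ 33.3000.
(This is only a lower bound; the true E[α(G)] may be larger.)

E[α(G)] ≥ 333/10 ≈ 33.3000.


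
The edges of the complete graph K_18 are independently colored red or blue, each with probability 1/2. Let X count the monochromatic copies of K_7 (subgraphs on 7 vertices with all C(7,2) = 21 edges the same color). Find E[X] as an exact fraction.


Let X = Σ_S X_S over the C(18, 7) = 31824 subsets S of size 7, where X_S = 1 if the K_7 on S is monochromatic.
For a fixed S, the K_7 on S has C(7, 2) = 21 edges. P[all 21 edges red] = (1/2)^21, and likewise for blue, so P[monochromatic] = 2·(1/2)^21 = 2^{1 − 21} = 1/1048576.
Summing: E[X] = C(18, 7) · 2^{1 − 21} = 31824 · 1/1048576 = 1989/65536.
Numerically: E[X] ≈ 0.030.

E[X] = C(18,7)·2^(1−C(7,2)) = 1989/65536 ≈ 0.030.


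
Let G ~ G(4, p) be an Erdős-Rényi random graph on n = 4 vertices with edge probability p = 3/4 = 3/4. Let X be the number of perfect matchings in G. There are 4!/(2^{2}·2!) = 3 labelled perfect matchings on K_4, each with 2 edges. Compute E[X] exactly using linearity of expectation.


K_4 has 4!/(2^{2}·2!) = 3 labelled perfect matchings.
For each such perfect matching H, let X_H = 1 if all 2 edges of H are present in G. Then P[X_H = 1] = p^{2} = (3/4)^{2} = 9/16.
By linearity: E[X] = Σ_H E[X_H] = 3 · p^{2} = 3 · 9/16 = 27/16.
Numerically: E[X] ≈ 1.6875.

E[X] = 3 · (3/4)^{2} = 27/16 ≈ 1.6875.


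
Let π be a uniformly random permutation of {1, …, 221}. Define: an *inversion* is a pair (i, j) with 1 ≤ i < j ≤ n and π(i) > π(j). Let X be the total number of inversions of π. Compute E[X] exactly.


Write X = Σ X_I over the C(221, 2) = 24310 pairs i < j, with X_I the indicator of one inversion.
There are 24310 indicators.
For each fixed pair i < j, the values π(i) and π(j) are two distinct elements of {1, …, 221} in uniformly random order; by symmetry P[π(i) > π(j)] = 1/2.
By linearity: E[X] = 24310 · (1/2) = C(221, 2) · (1/2) = 24310/2 = 12155 ≈ 12155.00000.

E[X] = 12155 = 12155.00000.


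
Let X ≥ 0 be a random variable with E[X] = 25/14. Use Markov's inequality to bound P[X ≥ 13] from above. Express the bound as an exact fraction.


μ = E[X] = 25/14, a = 13.
Markov: P[X ≥ 13] ≤ μ/a = (25/14)/13 = 25/182.
Numerically: ≈ 0.137.
(Since a = 13 > μ = 1.786, the bound 25/182 is < 1 and informative.)

P[X ≥ 13] ≤ 25/182 ≈ 0.137.
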